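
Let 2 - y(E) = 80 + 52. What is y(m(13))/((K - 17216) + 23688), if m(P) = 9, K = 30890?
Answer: -5/1437 ≈ -0.0034795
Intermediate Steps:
y(E) = -130 (y(E) = 2 - (80 + 52) = 2 - 1*132 = 2 - 132 = -130)
y(m(13))/((K - 17216) + 23688) = -130/((30890 - 17216) + 23688) = -130/(13674 + 23688) = -130/37362 = -130*1/37362 = -5/1437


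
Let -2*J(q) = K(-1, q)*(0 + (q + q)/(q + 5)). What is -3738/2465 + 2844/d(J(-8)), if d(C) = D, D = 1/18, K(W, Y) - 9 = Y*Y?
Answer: 126184542/2465 ≈ 51191.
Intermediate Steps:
K(W, Y) = 9 + Y**2 (K(W, Y) = 9 + Y*Y = 9 + Y**2)
D = 1/18 ≈ 0.055556
J(q) = -q*(9 + q**2)/(5 + q) (J(q) = -(9 + q**2)*(0 + (q + q)/(q + 5))/2 = -(9 + q**2)*(0 + (2*q)/(5 + q))/2 = -(9 + q**2)*(0 + 2*q/(5 + q))/2 = -(9 + q**2)*2*q/(5 + q)/2 = -q*(9 + q**2)/(5 + q))
d(C) = 1/18
-3738/2465 + 2844/d(J(-8)) = -3738/2465 + 2844/(1/18) = -3738*1/2465 + 2844*18 = -3738/2465 + 51192 = 126184542/2465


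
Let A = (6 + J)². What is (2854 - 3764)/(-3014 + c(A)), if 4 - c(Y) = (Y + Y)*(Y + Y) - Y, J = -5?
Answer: 910/3013 ≈ 0.30202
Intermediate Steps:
A = 1 (A = (6 - 5)² = 1² = 1)
c(Y) = 4 + Y - 4*Y² (c(Y) = 4 - ((Y + Y)*(Y + Y) - Y) = 4 - ((2*Y)*(2*Y) - Y) = 4 - (4*Y² - Y) = 4 - (-Y + 4*Y²) = 4 + (Y - 4*Y²) = 4 + Y - 4*Y²)
(2854 - 3764)/(-3014 + c(A)) = (2854 - 3764)/(-3014 + (4 + 1 - 4*1²)) = -910/(-3014 + (4 + 1 - 4*1)) = -910/(-3014 + (4 + 1 - 4)) = -910/(-3014 + 1) = -910/(-3013) = -910*(-1/3013) = 910/3013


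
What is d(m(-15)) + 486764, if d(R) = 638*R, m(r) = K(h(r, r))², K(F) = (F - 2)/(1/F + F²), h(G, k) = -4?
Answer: 214703756/441 ≈ 4.8686e+5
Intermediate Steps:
K(F) = (-2 + F)/(1/F + F²)
m(r) = 64/441 (m(r) = (-4*(-2 - 4)/(1 + (-4)³))² = (-4*(-6)/(1 - 64))² = (-4*(-6)/(-63))² = (-4*(-1/63)*(-6))² = (-8/21)² = 64/441)
d(m(-15)) + 486764 = 638*(64/441) + 486764 = 40832/441 + 486764 = 214703756/441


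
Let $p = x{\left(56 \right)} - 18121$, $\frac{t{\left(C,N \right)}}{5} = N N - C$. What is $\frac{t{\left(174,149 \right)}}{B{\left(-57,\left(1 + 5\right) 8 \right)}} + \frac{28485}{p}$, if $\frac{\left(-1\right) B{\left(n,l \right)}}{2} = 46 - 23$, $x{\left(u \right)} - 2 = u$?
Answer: $- \frac{73728845}{30774} \approx -2395.8$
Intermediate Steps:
$x{\left(u \right)} = 2 + u$
$B{\left(n,l \right)} = -46$ ($B{\left(n,l \right)} = - 2 \left(46 - 23\right) = \left(-2\right) 23 = -46$)
$t{\left(C,N \right)} = - 5 C + 5 N^{2}$ ($t{\left(C,N \right)} = 5 \left(N N - C\right) = 5 \left(N^{2} - C\right) = - 5 C + 5 N^{2}$)
$p = -18063$ ($p = \left(2 + 56\right) - 18121 = 58 - 18121 = -18063$)
$\frac{t{\left(174,149 \right)}}{B{\left(-57,\left(1 + 5\right) 8 \right)}} + \frac{28485}{p} = \frac{\left(-5\right) 174 + 5 \cdot 149^{2}}{-46} + \frac{28485}{-18063} = \left(-870 + 5 \cdot 22201\right) \left(- \frac{1}{46}\right) + 28485 \left(- \frac{1}{18063}\right) = \left(-870 + 111005\right) \left(- \frac{1}{46}\right) - \frac{1055}{669} = 110135 \left(- \frac{1}{46}\right) - \frac{1055}{669} = - \frac{110135}{46} - \frac{1055}{669} = - \frac{73728845}{30774}$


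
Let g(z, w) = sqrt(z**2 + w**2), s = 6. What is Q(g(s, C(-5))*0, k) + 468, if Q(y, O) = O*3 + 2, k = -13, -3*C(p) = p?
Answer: 431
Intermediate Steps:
C(p) = -p/3
g(z, w) = sqrt(w**2 + z**2)
Q(y, O) = 2 + 3*O (Q(y, O) = 3*O + 2 = 2 + 3*O)
Q(g(s, C(-5))*0, k) + 468 = (2 + 3*(-13)) + 468 = (2 - 39) + 468 = -37 + 468 = 431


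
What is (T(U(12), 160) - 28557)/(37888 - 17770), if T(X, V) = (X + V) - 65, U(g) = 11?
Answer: -28451/20118 ≈ -1.4142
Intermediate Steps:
T(X, V) = -65 + V + X (T(X, V) = (V + X) - 65 = -65 + V + X)
(T(U(12), 160) - 28557)/(37888 - 17770) = ((-65 + 160 + 11) - 28557)/(37888 - 17770) = (106 - 28557)/20118 = -28451*1/20118 = -28451/20118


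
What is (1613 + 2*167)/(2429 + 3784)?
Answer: 649/2071 ≈ 0.31337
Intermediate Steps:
(1613 + 2*167)/(2429 + 3784) = (1613 + 334)/6213 = 1947*(1/6213) = 649/2071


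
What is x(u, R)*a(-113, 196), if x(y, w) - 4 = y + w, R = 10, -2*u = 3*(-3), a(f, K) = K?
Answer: 3626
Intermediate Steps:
u = 9/2 (u = -3*(-3)/2 = -1/2*(-9) = 9/2 ≈ 4.5000)
x(y, w) = 4 + w + y (x(y, w) = 4 + (y + w) = 4 + (w + y) = 4 + w + y)
x(u, R)*a(-113, 196) = (4 + 10 + 9/2)*196 = (37/2)*196 = 3626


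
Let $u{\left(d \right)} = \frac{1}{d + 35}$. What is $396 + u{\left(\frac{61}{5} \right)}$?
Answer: $\frac{93461}{236} \approx 396.02$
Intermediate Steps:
$u{\left(d \right)} = \frac{1}{35 + d}$
$396 + u{\left(\frac{61}{5} \right)} = 396 + \frac{1}{35 + \frac{61}{5}} = 396 + \frac{1}{\frac{236}{5}} = 396 + \frac{5}{236} = \frac{93461}{236}$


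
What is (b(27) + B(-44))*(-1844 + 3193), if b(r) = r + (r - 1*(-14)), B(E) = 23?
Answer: 122759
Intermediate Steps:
b(r) = 14 + 2*r (b(r) = r + (r + 14) = r + (14 + r) = 14 + 2*r)
(b(27) + B(-44))*(-1844 + 3193) = ((14 + 2*27) + 23)*(-1844 + 3193) = ((14 + 54) + 23)*1349 = (68 + 23)*1349 = 91*1349 = 122759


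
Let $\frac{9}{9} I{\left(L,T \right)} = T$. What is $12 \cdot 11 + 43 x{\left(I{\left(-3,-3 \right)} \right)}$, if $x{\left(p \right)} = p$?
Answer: $3$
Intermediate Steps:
$I{\left(L,T \right)} = T$
$12 \cdot 11 + 43 x{\left(I{\left(-3,-3 \right)} \right)} = 12 \cdot 11 + 43 \left(-3\right) = 132 - 129 = 3$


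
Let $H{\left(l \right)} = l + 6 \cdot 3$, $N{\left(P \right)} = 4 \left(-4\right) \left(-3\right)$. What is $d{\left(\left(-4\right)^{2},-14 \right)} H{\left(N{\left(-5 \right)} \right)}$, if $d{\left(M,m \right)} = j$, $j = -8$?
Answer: $-528$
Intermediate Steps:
$N{\left(P \right)} = 48$ ($N{\left(P \right)} = \left(-16\right) \left(-3\right) = 48$)
$d{\left(M,m \right)} = -8$
$H{\left(l \right)} = 18 + l$ ($H{\left(l \right)} = l + 18 = 18 + l$)
$d{\left(\left(-4\right)^{2},-14 \right)} H{\left(N{\left(-5 \right)} \right)} = - 8 \left(18 + 48\right) = \left(-8\right) 66 = -528$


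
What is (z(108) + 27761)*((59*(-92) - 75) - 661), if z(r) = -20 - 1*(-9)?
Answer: -171051000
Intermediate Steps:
z(r) = -11 (z(r) = -20 + 9 = -11)
(z(108) + 27761)*((59*(-92) - 75) - 661) = (-11 + 27761)*((59*(-92) - 75) - 661) = 27750*((-5428 - 75) - 661) = 27750*(-5503 - 661) = 27750*(-6164) = -171051000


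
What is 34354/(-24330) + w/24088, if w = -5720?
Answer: -60417922/36628815 ≈ -1.6495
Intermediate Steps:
34354/(-24330) + w/24088 = 34354/(-24330) - 5720/24088 = 34354*(-1/24330) - 5720*1/24088 = -17177/12165 - 715/3011 = -60417922/36628815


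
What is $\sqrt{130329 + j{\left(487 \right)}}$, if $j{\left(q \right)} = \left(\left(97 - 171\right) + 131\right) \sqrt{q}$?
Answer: $\sqrt{130329 + 57 \sqrt{487}} \approx 362.75$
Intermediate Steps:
$j{\left(q \right)} = 57 \sqrt{q}$ ($j{\left(q \right)} = \left(-74 + 131\right) \sqrt{q} = 57 \sqrt{q}$)
$\sqrt{130329 + j{\left(487 \right)}} = \sqrt{130329 + 57 \sqrt{487}}$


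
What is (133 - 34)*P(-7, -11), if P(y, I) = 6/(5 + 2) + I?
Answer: -7029/7 ≈ -1004.1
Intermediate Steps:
P(y, I) = 6/7 + I
(133 - 34)*P(-7, -11) = (133 - 34)*(6/7 - 11) = 99*(-71/7) = -7029/7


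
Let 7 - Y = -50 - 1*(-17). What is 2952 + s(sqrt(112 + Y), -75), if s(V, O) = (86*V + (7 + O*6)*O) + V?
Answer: 36177 + 174*sqrt(38) ≈ 37250.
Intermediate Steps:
Y = 40 (Y = 7 - (-50 - 1*(-17)) = 7 - (-50 + 17) = 7 - 1*(-33) = 7 + 33 = 40)
s(V, O) = 87*V + O*(7 + 6*O) (s(V, O) = (86*V + (7 + 6*O)*O) + V = (86*V + O*(7 + 6*O)) + V = 87*V + O*(7 + 6*O))
2952 + s(sqrt(112 + Y), -75) = 2952 + (6*(-75)**2 + 7*(-75) + 87*sqrt(112 + 40)) = 2952 + (6*5625 - 525 + 87*sqrt(152)) = 2952 + (33750 - 525 + 87*(2*sqrt(38))) = 2952 + (33750 - 525 + 174*sqrt(38)) = 2952 + (33225 + 174*sqrt(38)) = 36177 + 174*sqrt(38)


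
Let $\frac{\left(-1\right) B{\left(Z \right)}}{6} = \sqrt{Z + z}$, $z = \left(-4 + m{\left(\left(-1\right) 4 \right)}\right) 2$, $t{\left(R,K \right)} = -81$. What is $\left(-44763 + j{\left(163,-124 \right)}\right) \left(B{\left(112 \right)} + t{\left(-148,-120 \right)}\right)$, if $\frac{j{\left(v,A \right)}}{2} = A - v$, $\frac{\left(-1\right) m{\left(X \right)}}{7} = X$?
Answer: $3672297 + 1088088 \sqrt{10} \approx 7.1131 \cdot 10^{6}$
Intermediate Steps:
$m{\left(X \right)} = - 7 X$
$j{\left(v,A \right)} = - 2 v + 2 A$ ($j{\left(v,A \right)} = 2 \left(A - v\right) = - 2 v + 2 A$)
$z = 48$ ($z = \left(-4 - 7 \left(\left(-1\right) 4\right)\right) 2 = \left(-4 - -28\right) 2 = \left(-4 + 28\right) 2 = 24 \cdot 2 = 48$)
$B{\left(Z \right)} = - 6 \sqrt{48 + Z}$ ($B{\left(Z \right)} = - 6 \sqrt{Z + 48} = - 6 \sqrt{48 + Z}$)
$\left(-44763 + j{\left(163,-124 \right)}\right) \left(B{\left(112 \right)} + t{\left(-148,-120 \right)}\right) = \left(-44763 + \left(\left(-2\right) 163 + 2 \left(-124\right)\right)\right) \left(- 6 \sqrt{48 + 112} - 81\right) = \left(-44763 - 574\right) \left(- 6 \sqrt{160} - 81\right) = \left(-44763 - 574\right) \left(- 6 \cdot 4 \sqrt{10} - 81\right) = - 45337 \left(- 24 \sqrt{10} - 81\right) = - 45337 \left(-81 - 24 \sqrt{10}\right) = 3672297 + 1088088 \sqrt{10}$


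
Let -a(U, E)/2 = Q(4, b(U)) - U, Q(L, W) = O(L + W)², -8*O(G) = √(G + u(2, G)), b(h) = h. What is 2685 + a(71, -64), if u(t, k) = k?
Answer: 45157/16 ≈ 2822.3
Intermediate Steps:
O(G) = -√2*√G/8 (O(G) = -√(G + G)/8 = -√2*√G/8)
Q(L, W) = L/32 + W/32 (Q(L, W) = (-√2*√(L + W)/8)² = L/32 + W/32)
a(U, E) = -¼ + 31*U/16 (a(U, E) = -2*(((1/32)*4 + U/32) - U) = -2*((⅛ + U/32) - U) = -2*(⅛ - 31*U/32) = -¼ + 31*U/16)
2685 + a(71, -64) = 2685 + (-¼ + (31/16)*71) = 2685 + (-¼ + 2201/16) = 2685 + 2197/16 = 45157/16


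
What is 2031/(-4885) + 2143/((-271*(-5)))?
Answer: 308662/264767 ≈ 1.1658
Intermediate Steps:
2031/(-4885) + 2143/((-271*(-5))) = 2031*(-1/4885) + 2143/1355 = -2031/4885 + 2143*(1/1355) = -2031/4885 + 2143/1355 = 308662/264767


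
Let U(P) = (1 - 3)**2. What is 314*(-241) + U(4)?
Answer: -75670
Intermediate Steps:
U(P) = 4 (U(P) = (-2)**2 = 4)
314*(-241) + U(4) = 314*(-241) + 4 = -75674 + 4 = -75670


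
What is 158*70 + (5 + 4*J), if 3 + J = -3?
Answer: 11041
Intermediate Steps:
J = -6 (J = -3 - 3 = -6)
158*70 + (5 + 4*J) = 158*70 + (5 + 4*(-6)) = 11060 + (5 - 24) = 11060 - 19 = 11041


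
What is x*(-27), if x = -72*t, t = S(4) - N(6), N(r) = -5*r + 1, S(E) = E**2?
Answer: 87480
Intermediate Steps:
N(r) = 1 - 5*r
t = 45 (t = 4**2 - (1 - 5*6) = 16 - (1 - 30) = 16 - 1*(-29) = 16 + 29 = 45)
x = -3240 (x = -72*45 = -3240)
x*(-27) = -3240*(-27) = 87480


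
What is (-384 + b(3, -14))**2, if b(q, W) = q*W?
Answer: 181476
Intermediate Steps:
b(q, W) = W*q
(-384 + b(3, -14))**2 = (-384 - 14*3)**2 = (-384 - 42)**2 = (-426)**2 = 181476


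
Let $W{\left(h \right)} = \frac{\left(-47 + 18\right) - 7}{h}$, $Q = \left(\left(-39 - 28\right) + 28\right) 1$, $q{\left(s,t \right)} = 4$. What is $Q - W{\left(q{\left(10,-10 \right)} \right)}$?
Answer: $-30$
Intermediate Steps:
$Q = -39$ ($Q = \left(-67 + 28\right) 1 = \left(-39\right) 1 = -39$)
$W{\left(h \right)} = - \frac{36}{h}$ ($W{\left(h \right)} = \frac{-29 - 7}{h} = - \frac{36}{h}$)
$Q - W{\left(q{\left(10,-10 \right)} \right)} = -39 - - \frac{36}{4} = -39 - \left(-36\right) \frac{1}{4} = -39 - -9 = -39 + 9 = -30$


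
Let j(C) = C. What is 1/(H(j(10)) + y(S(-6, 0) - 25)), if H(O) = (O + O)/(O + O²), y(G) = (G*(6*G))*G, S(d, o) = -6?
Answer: -11/1966204 ≈ -5.5945e-6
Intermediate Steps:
y(G) = 6*G³ (y(G) = (6*G²)*G = 6*G³)
H(O) = 2*O/(O + O²) (H(O) = (2*O)/(O + O²) = 2*O/(O + O²))
1/(H(j(10)) + y(S(-6, 0) - 25)) = 1/(2/(1 + 10) + 6*(-6 - 25)³) = 1/(2/11 + 6*(-31)³) = 1/(2*(1/11) + 6*(-29791)) = 1/(2/11 - 178746) = 1/(-1966204/11) = -11/1966204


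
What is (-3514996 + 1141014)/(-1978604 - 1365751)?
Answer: 2373982/3344355 ≈ 0.70985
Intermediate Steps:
(-3514996 + 1141014)/(-1978604 - 1365751) = -2373982/(-3344355) = -2373982*(-1/3344355) = 2373982/3344355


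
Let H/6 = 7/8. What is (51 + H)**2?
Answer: 50625/16 ≈ 3164.1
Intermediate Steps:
H = 21/4 (H = 6*(7/8) = 21/4 ≈ 5.2500)
(51 + H)**2 = (51 + 21/4)**2 = (225/4)**2 = 50625/16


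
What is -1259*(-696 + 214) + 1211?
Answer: 608049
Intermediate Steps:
-1259*(-696 + 214) + 1211 = -1259*(-482) + 1211 = 606838 + 1211 = 608049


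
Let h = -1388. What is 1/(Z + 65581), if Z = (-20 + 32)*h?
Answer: 1/48925 ≈ 2.0439e-5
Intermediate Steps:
Z = -16656 (Z = (-20 + 32)*(-1388) = 12*(-1388) = -16656)
1/(Z + 65581) = 1/(-16656 + 65581) = 1/48925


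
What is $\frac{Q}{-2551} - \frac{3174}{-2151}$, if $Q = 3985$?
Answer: $- \frac{158287}{1829067} \approx -0.08654$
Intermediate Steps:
$\frac{Q}{-2551} - \frac{3174}{-2151} = \frac{3985}{-2551} - \frac{3174}{-2151} = 3985 \left(- \frac{1}{2551}\right) - - \frac{1058}{717} = - \frac{3985}{2551} + \frac{1058}{717} = - \frac{158287}{1829067}$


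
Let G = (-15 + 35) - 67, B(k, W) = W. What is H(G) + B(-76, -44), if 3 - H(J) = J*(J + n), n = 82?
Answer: 1604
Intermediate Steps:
G = -47 (G = 20 - 67 = -47)
H(J) = 3 - J*(82 + J) (H(J) = 3 - J*(J + 82) = 3 - J*(82 + J))
H(G) + B(-76, -44) = (3 - 1*(-47)**2 - 82*(-47)) - 44 = (3 - 1*2209 + 3854) - 44 = (3 - 2209 + 3854) - 44 = 1648 - 44 = 1604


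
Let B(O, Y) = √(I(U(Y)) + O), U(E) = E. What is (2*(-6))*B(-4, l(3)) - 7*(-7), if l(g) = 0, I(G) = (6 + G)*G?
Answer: 49 - 24*I ≈ 49.0 - 24.0*I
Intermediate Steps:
I(G) = G*(6 + G)
B(O, Y) = √(O + Y*(6 + Y)) (B(O, Y) = √(Y*(6 + Y) + O) = √(O + Y*(6 + Y)))
(2*(-6))*B(-4, l(3)) - 7*(-7) = (2*(-6))*√(-4 + 0*(6 + 0)) - 7*(-7) = -12*√(-4 + 0*6) + 49 = -12*√(-4 + 0) + 49 = -24*I + 49 = 49 - 24*I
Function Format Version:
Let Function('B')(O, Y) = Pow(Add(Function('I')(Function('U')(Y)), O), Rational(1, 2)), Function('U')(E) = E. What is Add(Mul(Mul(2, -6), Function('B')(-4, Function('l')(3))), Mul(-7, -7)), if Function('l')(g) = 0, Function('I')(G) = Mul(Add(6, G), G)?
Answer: Add(49, Mul(-24, I)) ≈ Add(49.000, Mul(-24.000, I))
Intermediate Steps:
Function('I')(G) = Mul(G, Add(6, G))
Function('B')(O, Y) = Pow(Add(O, Mul(Y, Add(6, Y))), Rational(1, 2)) (Function('B')(O, Y) = Pow(Add(Mul(Y, Add(6, Y)), O), Rational(1, 2)) = Pow(Add(O, Mul(Y, Add(6, Y))), Rational(1, 2)))
Add(Mul(Mul(2, -6), Function('B')(-4, Function('l')(3))), Mul(-7, -7)) = Add(Mul(Mul(2, -6), Pow(Add(-4, Mul(0, Add(6, 0))), Rational(1, 2))), Mul(-7, -7)) = Add(Mul(-12, Pow(Add(-4, Mul(0, 6)), Rational(1, 2))), 49) = Add(Mul(-12, Pow(Add(-4, 0), Rational(1, 2))), 49) = Add(Mul(-12, Pow(-4, Rational(1, 2))), 49) = Add(Mul(-12, Mul(2, I)), 49) = Add(Mul(-24, I), 49) = Add(49, Mul(-24, I))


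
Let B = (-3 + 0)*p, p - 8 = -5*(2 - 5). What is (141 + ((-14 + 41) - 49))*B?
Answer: -8211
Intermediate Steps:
p = 23 (p = 8 - 5*(2 - 5) = 8 - 5*(-3) = 8 + 15 = 23)
B = -69 (B = (-3 + 0)*23 = -3*23 = -69)
(141 + ((-14 + 41) - 49))*B = (141 + ((-14 + 41) - 49))*(-69) = (141 + (27 - 49))*(-69) = (141 - 22)*(-69) = 119*(-69) = -8211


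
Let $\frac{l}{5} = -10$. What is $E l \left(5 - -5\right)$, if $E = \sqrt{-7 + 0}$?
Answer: $- 500 i \sqrt{7} \approx - 1322.9 i$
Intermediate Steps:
$l = -50$ ($l = 5 \left(-10\right) = -50$)
$E = i \sqrt{7}$ ($E = \sqrt{-7} = i \sqrt{7} \approx 2.6458 i$)
$E l \left(5 - -5\right) = i \sqrt{7} \left(-50\right) \left(5 - -5\right) = - 50 i \sqrt{7} \left(5 + 5\right) = - 50 i \sqrt{7} \cdot 10 = - 500 i \sqrt{7}$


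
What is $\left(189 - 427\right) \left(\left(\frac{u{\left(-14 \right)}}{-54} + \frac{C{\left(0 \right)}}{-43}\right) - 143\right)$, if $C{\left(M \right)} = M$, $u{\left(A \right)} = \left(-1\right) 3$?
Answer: $\frac{306187}{9} \approx 34021.0$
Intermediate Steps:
$u{\left(A \right)} = -3$
$\left(189 - 427\right) \left(\left(\frac{u{\left(-14 \right)}}{-54} + \frac{C{\left(0 \right)}}{-43}\right) - 143\right) = \left(189 - 427\right) \left(\left(- \frac{3}{-54} + \frac{0}{-43}\right) - 143\right) = - 238 \left(\left(\left(-3\right) \left(- \frac{1}{54}\right) + 0 \left(- \frac{1}{43}\right)\right) - 143\right) = - 238 \left(\left(\frac{1}{18} + 0\right) - 143\right) = - 238 \left(\frac{1}{18} - 143\right) = \left(-238\right) \left(- \frac{2573}{18}\right) = \frac{306187}{9}$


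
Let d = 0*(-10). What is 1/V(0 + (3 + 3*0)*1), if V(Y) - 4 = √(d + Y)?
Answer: 4/13 - √3/13 ≈ 0.17446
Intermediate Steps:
d = 0
V(Y) = 4 + √Y (V(Y) = 4 + √(0 + Y) = 4 + √Y)
1/V(0 + (3 + 3*0)*1) = 1/(4 + √(0 + (3 + 3*0)*1)) = 1/(4 + √(0 + (3 + 0)*1)) = 1/(4 + √(0 + 3*1)) = 1/(4 + √(0 + 3)) = 1/(4 + √3)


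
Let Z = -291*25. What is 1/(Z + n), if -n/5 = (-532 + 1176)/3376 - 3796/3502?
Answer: -1477844/10744715095 ≈ -0.00013754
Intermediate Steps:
Z = -7275
n = 6600005/1477844 (n = -5*((-532 + 1176)/3376 - 3796/3502) = -5*(644*(1/3376) - 3796*1/3502) = -5*(161/844 - 1898/1751) = -5*(-1320001/1477844) = 6600005/1477844 ≈ 4.4660)
1/(Z + n) = 1/(-7275 + 6600005/1477844) = 1/(-10744715095/1477844) = -1477844/10744715095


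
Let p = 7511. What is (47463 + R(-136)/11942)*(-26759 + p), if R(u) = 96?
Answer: -5454914401008/5971 ≈ -9.1357e+8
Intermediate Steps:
(47463 + R(-136)/11942)*(-26759 + p) = (47463 + 96/11942)*(-26759 + 7511) = (47463 + 96*(1/11942))*(-19248) = (47463 + 48/5971)*(-19248) = (283401621/5971)*(-19248) = -5454914401008/5971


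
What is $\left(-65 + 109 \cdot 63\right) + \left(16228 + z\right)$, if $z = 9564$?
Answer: $32594$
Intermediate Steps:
$\left(-65 + 109 \cdot 63\right) + \left(16228 + z\right) = \left(-65 + 109 \cdot 63\right) + \left(16228 + 9564\right) = \left(-65 + 6867\right) + 25792 = 6802 + 25792 = 32594$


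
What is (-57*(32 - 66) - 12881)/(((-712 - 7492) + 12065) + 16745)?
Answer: -10943/20606 ≈ -0.53106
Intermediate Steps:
(-57*(32 - 66) - 12881)/(((-712 - 7492) + 12065) + 16745) = (-57*(-34) - 12881)/((-8204 + 12065) + 16745) = (1938 - 12881)/(3861 + 16745) = -10943/20606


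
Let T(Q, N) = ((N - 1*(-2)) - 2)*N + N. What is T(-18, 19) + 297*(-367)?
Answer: -108619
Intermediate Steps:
T(Q, N) = N + N² (T(Q, N) = ((N + 2) - 2)*N + N = ((2 + N) - 2)*N + N = N*N + N = N² + N = N + N²)
T(-18, 19) + 297*(-367) = 19*(1 + 19) + 297*(-367) = 19*20 - 108999 = 380 - 108999 = -108619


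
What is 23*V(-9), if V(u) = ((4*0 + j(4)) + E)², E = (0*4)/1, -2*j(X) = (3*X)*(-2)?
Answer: 3312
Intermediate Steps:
j(X) = 3*X (j(X) = -3*X*(-2)/2 = -(-3)*X = 3*X)
E = 0 (E = 0*1 = 0)
V(u) = 144 (V(u) = ((4*0 + 3*4) + 0)² = ((0 + 12) + 0)² = (12 + 0)² = 12² = 144)
23*V(-9) = 23*144 = 3312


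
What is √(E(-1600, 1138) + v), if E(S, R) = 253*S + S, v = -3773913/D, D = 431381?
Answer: I*√75628428088594253/431381 ≈ 637.5*I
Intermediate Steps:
v = -3773913/431381 ≈ -8.7484
E(S, R) = 254*S
√(E(-1600, 1138) + v) = √(254*(-1600) - 3773913/431381) = √(-406400 - 3773913/431381) = √(-175317012313/431381) = I*√75628428088594253/431381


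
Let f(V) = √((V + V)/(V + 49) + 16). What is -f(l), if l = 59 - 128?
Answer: -√2290/10 ≈ -4.7854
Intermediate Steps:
l = -69
f(V) = √(16 + 2*V/(49 + V)) (f(V) = √((2*V)/(49 + V) + 16) = √(2*V/(49 + V) + 16) = √(16 + 2*V/(49 + V)))
-f(l) = -√2*√((392 + 9*(-69))/(49 - 69)) = -√2*√((392 - 621)/(-20)) = -√2*√(-1/20*(-229)) = -√2*√(229/20) = -√2*√1145/10 = -√2290/10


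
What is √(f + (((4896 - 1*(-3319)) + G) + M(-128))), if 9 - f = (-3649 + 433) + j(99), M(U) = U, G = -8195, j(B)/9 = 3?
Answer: √3090 ≈ 55.588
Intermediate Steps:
j(B) = 27 (j(B) = 9*3 = 27)
f = 3198 (f = 9 - ((-3649 + 433) + 27) = 9 - (-3216 + 27) = 9 - 1*(-3189) = 9 + 3189 = 3198)
√(f + (((4896 - 1*(-3319)) + G) + M(-128))) = √(3198 + (((4896 - 1*(-3319)) - 8195) - 128)) = √(3198 + (((4896 + 3319) - 8195) - 128)) = √(3198 + ((8215 - 8195) - 128)) = √(3198 + (20 - 128)) = √(3198 - 108) = √3090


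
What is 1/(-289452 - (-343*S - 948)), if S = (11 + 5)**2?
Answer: -1/200696 ≈ -4.9827e-6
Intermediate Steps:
S = 256 (S = 16**2 = 256)
1/(-289452 - (-343*S - 948)) = 1/(-289452 - (-343*256 - 948)) = 1/(-289452 - (-87808 - 948)) = 1/(-289452 - 1*(-88756)) = 1/(-289452 + 88756) = 1/(-200696) = -1/200696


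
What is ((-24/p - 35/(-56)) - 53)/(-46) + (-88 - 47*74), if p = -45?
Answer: -19678099/5520 ≈ -3564.9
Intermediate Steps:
((-24/p - 35/(-56)) - 53)/(-46) + (-88 - 47*74) = ((-24/(-45) - 35/(-56)) - 53)/(-46) + (-88 - 47*74) = -((-24*(-1/45) - 35*(-1/56)) - 53)/46 + (-88 - 3478) = -((8/15 + 5/8) - 53)/46 - 3566 = -(139/120 - 53)/46 - 3566 = -1/46*(-6221/120) - 3566 = 6221/5520 - 3566 = -19678099/5520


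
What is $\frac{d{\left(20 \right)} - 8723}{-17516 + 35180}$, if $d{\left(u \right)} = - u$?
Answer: $- \frac{8743}{17664} \approx -0.49496$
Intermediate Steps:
$\frac{d{\left(20 \right)} - 8723}{-17516 + 35180} = \frac{\left(-1\right) 20 - 8723}{-17516 + 35180} = \frac{-20 - 8723}{17664} = \left(-8743\right) \frac{1}{17664} = - \frac{8743}{17664}$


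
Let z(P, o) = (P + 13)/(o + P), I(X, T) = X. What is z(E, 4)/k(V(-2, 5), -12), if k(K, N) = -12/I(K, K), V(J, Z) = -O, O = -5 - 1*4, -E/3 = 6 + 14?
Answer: -141/224 ≈ -0.62946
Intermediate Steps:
E = -60 (E = -3*(6 + 14) = -3*20 = -60)
z(P, o) = (13 + P)/(P + o)
O = -9 (O = -5 - 4 = -9)
V(J, Z) = 9 (V(J, Z) = -1*(-9) = 9)
k(K, N) = -12/K
z(E, 4)/k(V(-2, 5), -12) = ((13 - 60)/(-60 + 4))/((-12/9)) = (-47/(-56))/((-12*⅑)) = (-1/56*(-47))/(-4/3) = (47/56)*(-¾) = -141/224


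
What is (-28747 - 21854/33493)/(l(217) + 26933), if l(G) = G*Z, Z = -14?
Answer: -64189675/53354349 ≈ -1.2031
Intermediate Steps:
l(G) = -14*G (l(G) = G*(-14) = -14*G)
(-28747 - 21854/33493)/(l(217) + 26933) = (-28747 - 21854/33493)/(-14*217 + 26933) = (-28747 - 21854*1/33493)/(-3038 + 26933) = (-28747 - 21854/33493)/23895 = -962845125/33493*1/23895 = -64189675/53354349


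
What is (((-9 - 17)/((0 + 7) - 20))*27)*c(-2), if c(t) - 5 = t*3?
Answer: -54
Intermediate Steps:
c(t) = 5 + 3*t (c(t) = 5 + t*3 = 5 + 3*t)
(((-9 - 17)/((0 + 7) - 20))*27)*c(-2) = (((-9 - 17)/((0 + 7) - 20))*27)*(5 + 3*(-2)) = (-26/(7 - 20)*27)*(5 - 6) = (-26/(-13)*27)*(-1) = (-26*(-1/13)*27)*(-1) = (2*27)*(-1) = 54*(-1) = -54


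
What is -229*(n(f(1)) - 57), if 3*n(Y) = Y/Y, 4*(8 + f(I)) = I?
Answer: 38930/3 ≈ 12977.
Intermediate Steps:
f(I) = -8 + I/4
n(Y) = 1/3 (n(Y) = (Y/Y)/3 = (1/3)*1 = 1/3)
-229*(n(f(1)) - 57) = -229*(1/3 - 57) = -229*(-170/3) = 38930/3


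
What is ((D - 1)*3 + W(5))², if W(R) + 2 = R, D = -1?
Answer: 9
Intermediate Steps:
W(R) = -2 + R
((D - 1)*3 + W(5))² = ((-1 - 1)*3 + (-2 + 5))² = (-2*3 + 3)² = (-6 + 3)² = (-3)² = 9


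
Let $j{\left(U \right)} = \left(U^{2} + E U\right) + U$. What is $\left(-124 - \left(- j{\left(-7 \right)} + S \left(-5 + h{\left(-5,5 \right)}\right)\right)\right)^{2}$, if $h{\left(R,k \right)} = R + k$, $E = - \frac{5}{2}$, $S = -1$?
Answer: $\frac{19321}{4} \approx 4830.3$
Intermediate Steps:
$E = - \frac{5}{2}$ ($E = \left(-5\right) \frac{1}{2} = - \frac{5}{2} \approx -2.5$)
$j{\left(U \right)} = U^{2} - \frac{3 U}{2}$ ($j{\left(U \right)} = \left(U^{2} - \frac{5 U}{2}\right) + U = U^{2} - \frac{3 U}{2}$)
$\left(-124 - \left(- j{\left(-7 \right)} + S \left(-5 + h{\left(-5,5 \right)}\right)\right)\right)^{2} = \left(-124 - \left(- (-5 + \left(-5 + 5\right)) + \frac{7 \left(-3 + 2 \left(-7\right)\right)}{2}\right)\right)^{2} = \left(-124 - \left(- (-5 + 0) + \frac{7 \left(-3 - 14\right)}{2}\right)\right)^{2} = \left(-124 + \left(\frac{1}{2} \left(-7\right) \left(-17\right) - \left(-1\right) \left(-5\right)\right)\right)^{2} = \left(-124 + \left(\frac{119}{2} - 5\right)\right)^{2} = \left(-124 + \frac{109}{2}\right)^{2} = \left(- \frac{139}{2}\right)^{2} = \frac{19321}{4}$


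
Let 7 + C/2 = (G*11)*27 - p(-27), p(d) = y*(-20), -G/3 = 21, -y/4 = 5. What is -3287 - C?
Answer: 34949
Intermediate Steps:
y = -20 (y = -4*5 = -20)
G = -63 (G = -3*21 = -63)
p(d) = 400 (p(d) = -20*(-20) = 400)
C = -38236 (C = -14 + 2*(-63*11*27 - 1*400) = -14 + 2*(-693*27 - 400) = -14 + 2*(-18711 - 400) = -14 + 2*(-19111) = -14 - 38222 = -38236)
-3287 - C = -3287 - 1*(-38236) = -3287 + 38236 = 34949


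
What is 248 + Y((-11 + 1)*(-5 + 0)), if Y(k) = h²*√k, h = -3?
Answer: 248 + 45*√2 ≈ 311.64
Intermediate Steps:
Y(k) = 9*√k (Y(k) = (-3)²*√k = 9*√k)
248 + Y((-11 + 1)*(-5 + 0)) = 248 + 9*√((-11 + 1)*(-5 + 0)) = 248 + 9*√(-10*(-5)) = 248 + 9*√50 = 248 + 9*(5*√2) = 248 + 45*√2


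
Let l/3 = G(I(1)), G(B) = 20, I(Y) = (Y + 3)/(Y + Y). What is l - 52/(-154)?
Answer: 4646/77 ≈ 60.338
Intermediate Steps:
I(Y) = (3 + Y)/(2*Y) (I(Y) = (3 + Y)/((2*Y)) = (3 + Y)*(1/(2*Y)) = (3 + Y)/(2*Y))
l = 60 (l = 3*20 = 60)
l - 52/(-154) = 60 - 52/(-154) = 60 - 52*(-1/154) = 60 + 26/77 = 4646/77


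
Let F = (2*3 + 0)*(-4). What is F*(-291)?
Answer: 6984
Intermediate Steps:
F = -24 (F = (6 + 0)*(-4) = 6*(-4) = -24)
F*(-291) = -24*(-291) = 6984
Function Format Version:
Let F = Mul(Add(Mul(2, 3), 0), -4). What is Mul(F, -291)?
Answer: 6984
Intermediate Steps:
F = -24 (F = Mul(Add(6, 0), -4) = Mul(6, -4) = -24)
Mul(F, -291) = Mul(-24, -291) = 6984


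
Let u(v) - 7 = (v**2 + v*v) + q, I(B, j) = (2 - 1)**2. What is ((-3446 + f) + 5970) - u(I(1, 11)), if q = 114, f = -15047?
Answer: -12646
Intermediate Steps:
I(B, j) = 1 (I(B, j) = 1**2 = 1)
u(v) = 121 + 2*v**2 (u(v) = 7 + ((v**2 + v*v) + 114) = 7 + ((v**2 + v**2) + 114) = 7 + (2*v**2 + 114) = 7 + (114 + 2*v**2) = 121 + 2*v**2)
((-3446 + f) + 5970) - u(I(1, 11)) = ((-3446 - 15047) + 5970) - (121 + 2*1**2) = (-18493 + 5970) - (121 + 2*1) = -12523 - (121 + 2) = -12523 - 1*123 = -12523 - 123 = -12646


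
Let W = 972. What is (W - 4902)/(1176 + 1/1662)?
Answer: -6531660/1954513 ≈ -3.3418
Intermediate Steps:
(W - 4902)/(1176 + 1/1662) = (972 - 4902)/(1176 + 1/1662) = -3930/(1176 + 1/1662) = -3930/1954513/1662 = -3930*1662/1954513 = -6531660/1954513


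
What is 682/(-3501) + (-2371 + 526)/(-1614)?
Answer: 1786199/1883538 ≈ 0.94832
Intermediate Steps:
682/(-3501) + (-2371 + 526)/(-1614) = 682*(-1/3501) - 1845*(-1/1614) = -682/3501 + 615/538 = 1786199/1883538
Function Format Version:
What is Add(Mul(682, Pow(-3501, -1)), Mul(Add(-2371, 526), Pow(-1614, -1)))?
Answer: Rational(1786199, 1883538) ≈ 0.94832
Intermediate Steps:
Add(Mul(682, Pow(-3501, -1)), Mul(Add(-2371, 526), Pow(-1614, -1))) = Add(Mul(682, Rational(-1, 3501)), Mul(-1845, Rational(-1, 1614))) = Add(Rational(-682, 3501), Rational(615, 538)) = Rational(1786199, 1883538)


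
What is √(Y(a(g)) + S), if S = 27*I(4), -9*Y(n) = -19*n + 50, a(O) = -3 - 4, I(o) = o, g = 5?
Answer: √789/3 ≈ 9.3631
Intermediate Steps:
a(O) = -7
Y(n) = -50/9 + 19*n/9 (Y(n) = -(-19*n + 50)/9 = -(50 - 19*n)/9 = -50/9 + 19*n/9)
S = 108 (S = 27*4 = 108)
√(Y(a(g)) + S) = √((-50/9 + (19/9)*(-7)) + 108) = √((-50/9 - 133/9) + 108) = √(-61/3 + 108) = √(263/3) = √789/3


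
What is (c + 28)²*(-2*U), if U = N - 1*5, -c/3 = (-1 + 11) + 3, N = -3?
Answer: 1936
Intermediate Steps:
c = -39 (c = -3*((-1 + 11) + 3) = -3*(10 + 3) = -3*13 = -39)
U = -8 (U = -3 - 1*5 = -3 - 5 = -8)
(c + 28)²*(-2*U) = (-39 + 28)²*(-2*(-8)) = (-11)²*16 = 121*16 = 1936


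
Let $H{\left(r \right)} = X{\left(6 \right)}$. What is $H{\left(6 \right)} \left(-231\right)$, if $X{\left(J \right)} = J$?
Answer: $-1386$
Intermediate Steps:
$H{\left(r \right)} = 6$
$H{\left(6 \right)} \left(-231\right) = 6 \left(-231\right) = -1386$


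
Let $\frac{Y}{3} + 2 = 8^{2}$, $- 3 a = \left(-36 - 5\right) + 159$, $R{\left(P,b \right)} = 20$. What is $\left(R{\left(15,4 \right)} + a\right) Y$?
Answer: $-3596$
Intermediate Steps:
$a = - \frac{118}{3}$ ($a = - \frac{\left(-36 - 5\right) + 159}{3} = - \frac{-41 + 159}{3} = \left(- \frac{1}{3}\right) 118 = - \frac{118}{3} \approx -39.333$)
$Y = 186$ ($Y = -6 + 3 \cdot 8^{2} = -6 + 3 \cdot 64 = -6 + 192 = 186$)
$\left(R{\left(15,4 \right)} + a\right) Y = \left(20 - \frac{118}{3}\right) 186 = \left(- \frac{58}{3}\right) 186 = -3596$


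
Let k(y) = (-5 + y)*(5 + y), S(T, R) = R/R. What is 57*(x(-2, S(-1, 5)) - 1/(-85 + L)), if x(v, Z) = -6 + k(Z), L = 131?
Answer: -78717/46 ≈ -1711.2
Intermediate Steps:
S(T, R) = 1
x(v, Z) = -31 + Z² (x(v, Z) = -6 + (-25 + Z²) = -31 + Z²)
57*(x(-2, S(-1, 5)) - 1/(-85 + L)) = 57*((-31 + 1²) - 1/(-85 + 131)) = 57*((-31 + 1) - 1/46) = 57*(-30 - 1*1/46) = 57*(-30 - 1/46) = 57*(-1381/46) = -78717/46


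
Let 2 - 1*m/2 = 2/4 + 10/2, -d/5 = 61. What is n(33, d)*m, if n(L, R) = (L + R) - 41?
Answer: 2191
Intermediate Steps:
d = -305 (d = -5*61 = -305)
n(L, R) = -41 + L + R
m = -7 (m = 4 - 2*(2/4 + 10/2) = 4 - 2*(2*(¼) + 10*(½)) = 4 - 2*(½ + 5) = 4 - 2*11/2 = 4 - 11 = -7)
n(33, d)*m = (-41 + 33 - 305)*(-7) = -313*(-7) = 2191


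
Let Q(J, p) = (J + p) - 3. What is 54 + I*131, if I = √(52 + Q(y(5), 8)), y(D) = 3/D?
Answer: 54 + 1572*√10/5 ≈ 1048.2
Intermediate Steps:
Q(J, p) = -3 + J + p
I = 12*√10/5 (I = √(52 + (-3 + 3/5 + 8)) = √(52 + (-3 + 3*(⅕) + 8)) = √(52 + (-3 + ⅗ + 8)) = √(52 + 28/5) = √(288/5) = 12*√10/5 ≈ 7.5895)
54 + I*131 = 54 + (12*√10/5)*131 = 54 + 1572*√10/5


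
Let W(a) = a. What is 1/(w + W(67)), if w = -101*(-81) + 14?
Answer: 1/8262 ≈ 0.00012104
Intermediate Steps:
w = 8195 (w = 8181 + 14 = 8195)
1/(w + W(67)) = 1/(8195 + 67) = 1/8262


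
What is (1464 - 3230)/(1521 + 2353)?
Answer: -883/1937 ≈ -0.45586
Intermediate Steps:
(1464 - 3230)/(1521 + 2353) = -1766/3874 = -1766*1/3874 = -883/1937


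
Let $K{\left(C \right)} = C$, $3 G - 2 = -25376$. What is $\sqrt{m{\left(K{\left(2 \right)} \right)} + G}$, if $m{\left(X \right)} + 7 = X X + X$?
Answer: $i \sqrt{8459} \approx 91.973 i$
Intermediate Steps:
$G = -8458$ ($G = \frac{2}{3} + \frac{1}{3} \left(-25376\right) = \frac{2}{3} - \frac{25376}{3} = -8458$)
$m{\left(X \right)} = -7 + X + X^{2}$ ($m{\left(X \right)} = -7 + \left(X X + X\right) = -7 + \left(X^{2} + X\right) = -7 + \left(X + X^{2}\right) = -7 + X + X^{2}$)
$\sqrt{m{\left(K{\left(2 \right)} \right)} + G} = \sqrt{\left(-7 + 2 + 2^{2}\right) - 8458} = \sqrt{\left(-7 + 2 + 4\right) - 8458} = \sqrt{-1 - 8458} = \sqrt{-8459} = i \sqrt{8459}$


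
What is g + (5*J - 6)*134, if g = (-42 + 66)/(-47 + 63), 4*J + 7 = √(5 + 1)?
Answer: -1975 + 335*√6/2 ≈ -1564.7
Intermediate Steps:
J = -7/4 + √6/4 (J = -7/4 + √(5 + 1)/4 = -7/4 + √6/4 ≈ -1.1376)
g = 3/2 (g = 24/16 = 24*(1/16) = 3/2 ≈ 1.5000)
g + (5*J - 6)*134 = 3/2 + (5*(-7/4 + √6/4) - 6)*134 = 3/2 + ((-35/4 + 5*√6/4) - 6)*134 = 3/2 + (-59/4 + 5*√6/4)*134 = 3/2 + (-3953/2 + 335*√6/2) = -1975 + 335*√6/2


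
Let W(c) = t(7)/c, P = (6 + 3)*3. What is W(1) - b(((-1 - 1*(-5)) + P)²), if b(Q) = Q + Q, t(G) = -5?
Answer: -1927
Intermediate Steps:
P = 27 (P = 9*3 = 27)
W(c) = -5/c
b(Q) = 2*Q
W(1) - b(((-1 - 1*(-5)) + P)²) = -5/1 - 2*((-1 - 1*(-5)) + 27)² = -5*1 - 2*((-1 + 5) + 27)² = -5 - 2*(4 + 27)² = -5 - 2*31² = -5 - 2*961 = -5 - 1*1922 = -5 - 1922 = -1927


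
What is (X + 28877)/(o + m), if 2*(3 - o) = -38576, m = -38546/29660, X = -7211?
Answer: 107102260/95355419 ≈ 1.1232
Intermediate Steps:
m = -19273/14830 (m = -38546*1/29660 = -19273/14830 ≈ -1.2996)
o = 19291 (o = 3 - 1/2*(-38576) = 3 + 19288 = 19291)
(X + 28877)/(o + m) = (-7211 + 28877)/(19291 - 19273/14830) = 21666/(286066257/14830) = 21666*(14830/286066257) = 107102260/95355419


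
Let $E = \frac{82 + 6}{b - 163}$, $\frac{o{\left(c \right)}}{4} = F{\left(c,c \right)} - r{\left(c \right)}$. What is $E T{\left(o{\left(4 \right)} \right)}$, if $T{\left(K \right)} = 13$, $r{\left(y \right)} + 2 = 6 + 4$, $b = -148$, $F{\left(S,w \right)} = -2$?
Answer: $- \frac{1144}{311} \approx -3.6785$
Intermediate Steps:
$r{\left(y \right)} = 8$ ($r{\left(y \right)} = -2 + \left(6 + 4\right) = -2 + 10 = 8$)
$o{\left(c \right)} = -40$ ($o{\left(c \right)} = 4 \left(-2 - 8\right) = 4 \left(-10\right) = -40$)
$E = - \frac{88}{311}$ ($E = \frac{82 + 6}{-148 - 163} = \frac{88}{-311} = 88 \left(- \frac{1}{311}\right) = - \frac{88}{311} \approx -0.28296$)
$E T{\left(o{\left(4 \right)} \right)} = \left(- \frac{88}{311}\right) 13 = - \frac{1144}{311}$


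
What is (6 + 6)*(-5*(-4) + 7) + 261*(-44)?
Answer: -11160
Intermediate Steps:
(6 + 6)*(-5*(-4) + 7) + 261*(-44) = 12*(20 + 7) - 11484 = 12*27 - 11484 = 324 - 11484 = -11160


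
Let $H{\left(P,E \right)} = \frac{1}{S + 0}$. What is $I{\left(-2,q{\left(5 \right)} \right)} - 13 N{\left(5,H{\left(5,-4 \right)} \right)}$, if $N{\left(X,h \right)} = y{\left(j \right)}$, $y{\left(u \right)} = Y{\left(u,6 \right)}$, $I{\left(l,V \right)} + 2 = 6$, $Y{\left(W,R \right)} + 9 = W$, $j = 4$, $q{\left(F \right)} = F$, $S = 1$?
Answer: $69$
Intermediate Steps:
$H{\left(P,E \right)} = 1$ ($H{\left(P,E \right)} = \frac{1}{1 + 0} = 1^{-1} = 1$)
$Y{\left(W,R \right)} = -9 + W$
$I{\left(l,V \right)} = 4$ ($I{\left(l,V \right)} = -2 + 6 = 4$)
$y{\left(u \right)} = -9 + u$
$N{\left(X,h \right)} = -5$ ($N{\left(X,h \right)} = -9 + 4 = -5$)
$I{\left(-2,q{\left(5 \right)} \right)} - 13 N{\left(5,H{\left(5,-4 \right)} \right)} = 4 - -65 = 4 + 65 = 69$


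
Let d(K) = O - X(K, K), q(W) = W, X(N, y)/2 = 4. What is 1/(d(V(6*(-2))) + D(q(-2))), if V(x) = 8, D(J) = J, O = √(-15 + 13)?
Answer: -5/51 - I*√2/102 ≈ -0.098039 - 0.013865*I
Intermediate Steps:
X(N, y) = 8 (X(N, y) = 2*4 = 8)
O = I*√2 (O = √(-2) = I*√2 ≈ 1.4142*I)
d(K) = -8 + I*√2 (d(K) = I*√2 - 1*8 = I*√2 - 8 = -8 + I*√2)
1/(d(V(6*(-2))) + D(q(-2))) = 1/((-8 + I*√2) - 2) = 1/(-10 + I*√2)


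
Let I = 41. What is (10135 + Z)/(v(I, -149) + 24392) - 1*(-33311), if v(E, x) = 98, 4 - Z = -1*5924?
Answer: 815802453/24490 ≈ 33312.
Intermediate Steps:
Z = 5928 (Z = 4 - (-1)*5924 = 4 - 1*(-5924) = 4 + 5924 = 5928)
(10135 + Z)/(v(I, -149) + 24392) - 1*(-33311) = (10135 + 5928)/(98 + 24392) - 1*(-33311) = 16063/24490 + 33311 = 815802453/24490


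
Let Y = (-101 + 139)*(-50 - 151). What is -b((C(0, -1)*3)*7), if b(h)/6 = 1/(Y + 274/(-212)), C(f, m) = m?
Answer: 636/809765 ≈ 0.00078541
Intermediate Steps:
Y = -7638 (Y = 38*(-201) = -7638)
b(h) = -636/809765 (b(h) = 6/(-7638 + 274/(-212)) = 6/(-7638 + 274*(-1/212)) = 6/(-7638 - 137/106) = 6/(-809765/106) = 6*(-106/809765) = -636/809765)
-b((C(0, -1)*3)*7) = -1*(-636/809765) = 636/809765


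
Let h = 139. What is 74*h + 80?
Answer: 10366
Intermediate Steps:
74*h + 80 = 74*139 + 80 = 10286 + 80 = 10366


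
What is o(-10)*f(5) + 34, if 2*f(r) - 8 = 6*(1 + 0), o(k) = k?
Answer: -36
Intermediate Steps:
f(r) = 7 (f(r) = 4 + (6*(1 + 0))/2 = 4 + (6*1)/2 = 4 + (1/2)*6 = 4 + 3 = 7)
o(-10)*f(5) + 34 = -10*7 + 34 = -70 + 34 = -36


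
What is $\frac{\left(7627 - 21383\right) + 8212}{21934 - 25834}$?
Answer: $\frac{462}{325} \approx 1.4215$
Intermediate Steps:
$\frac{\left(7627 - 21383\right) + 8212}{21934 - 25834} = \frac{\left(7627 - 21383\right) + 8212}{-3900} = \left(-13756 + 8212\right) \left(- \frac{1}{3900}\right) = \left(-5544\right) \left(- \frac{1}{3900}\right) = \frac{462}{325}$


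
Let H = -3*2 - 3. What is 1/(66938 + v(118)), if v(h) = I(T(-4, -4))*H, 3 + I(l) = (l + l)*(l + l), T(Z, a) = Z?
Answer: 1/66389 ≈ 1.5063e-5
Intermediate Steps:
I(l) = -3 + 4*l**2 (I(l) = -3 + (l + l)*(l + l) = -3 + (2*l)*(2*l) = -3 + 4*l**2)
H = -9 (H = -6 - 3 = -9)
v(h) = -549 (v(h) = (-3 + 4*(-4)**2)*(-9) = (-3 + 4*16)*(-9) = (-3 + 64)*(-9) = 61*(-9) = -549)
1/(66938 + v(118)) = 1/(66938 - 549) = 1/66389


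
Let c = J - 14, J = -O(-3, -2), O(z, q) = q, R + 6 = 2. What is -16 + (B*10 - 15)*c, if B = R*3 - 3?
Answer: 1964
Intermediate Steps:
R = -4 (R = -6 + 2 = -4)
J = 2 (J = -1*(-2) = 2)
B = -15 (B = -4*3 - 3 = -12 - 3 = -15)
c = -12 (c = 2 - 14 = -12)
-16 + (B*10 - 15)*c = -16 + (-15*10 - 15)*(-12) = -16 + (-150 - 15)*(-12) = -16 - 165*(-12) = -16 + 1980 = 1964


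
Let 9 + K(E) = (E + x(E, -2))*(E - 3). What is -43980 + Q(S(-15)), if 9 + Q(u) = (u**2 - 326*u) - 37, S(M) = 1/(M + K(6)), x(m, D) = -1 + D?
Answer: -9900959/225 ≈ -44004.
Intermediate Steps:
K(E) = -9 + (-3 + E)**2 (K(E) = -9 + (E + (-1 - 2))*(E - 3) = -9 + (E - 3)*(-3 + E) = -9 + (-3 + E)*(-3 + E) = -9 + (-3 + E)**2)
S(M) = 1/M (S(M) = 1/(M + 6*(-6 + 6)) = 1/(M + 6*0) = 1/(M + 0) = 1/M)
Q(u) = -46 + u**2 - 326*u (Q(u) = -9 + ((u**2 - 326*u) - 37) = -9 + (-37 + u**2 - 326*u) = -46 + u**2 - 326*u)
-43980 + Q(S(-15)) = -43980 + (-46 + (1/(-15))**2 - 326/(-15)) = -43980 + (-46 + (-1/15)**2 - 326*(-1/15)) = -43980 + (-46 + 1/225 + 326/15) = -43980 - 5459/225 = -9900959/225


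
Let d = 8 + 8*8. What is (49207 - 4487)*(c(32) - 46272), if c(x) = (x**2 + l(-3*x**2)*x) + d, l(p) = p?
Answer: -6416425600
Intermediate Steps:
d = 72 (d = 8 + 64 = 72)
c(x) = 72 + x**2 - 3*x**3 (c(x) = (x**2 + (-3*x**2)*x) + 72 = (x**2 - 3*x**3) + 72 = 72 + x**2 - 3*x**3)
(49207 - 4487)*(c(32) - 46272) = (49207 - 4487)*((72 + 32**2 - 3*32**3) - 46272) = 44720*((72 + 1024 - 3*32768) - 46272) = 44720*((72 + 1024 - 98304) - 46272) = 44720*(-97208 - 46272) = 44720*(-143480) = -6416425600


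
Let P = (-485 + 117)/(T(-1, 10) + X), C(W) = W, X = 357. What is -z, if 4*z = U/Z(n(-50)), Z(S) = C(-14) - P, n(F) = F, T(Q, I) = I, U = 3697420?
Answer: 67847657/954 ≈ 71119.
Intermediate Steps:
P = -368/367 (P = (-485 + 117)/(10 + 357) = -368/367 ≈ -1.0027)
Z(S) = -4770/367 (Z(S) = -14 - 1*(-368/367) = -14 + 368/367 = -4770/367)
z = -67847657/954 (z = (3697420/(-4770/367))/4 = (3697420*(-367/4770))/4 = (1/4)*(-135695314/477) = -67847657/954 ≈ -71119.)
-z = -1*(-67847657/954) = 67847657/954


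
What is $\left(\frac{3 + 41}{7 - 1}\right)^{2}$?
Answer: $\frac{484}{9} \approx 53.778$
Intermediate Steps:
$\left(\frac{3 + 41}{7 - 1}\right)^{2} = \left(\frac{44}{6}\right)^{2} = \left(44 \cdot \frac{1}{6}\right)^{2} = \left(\frac{22}{3}\right)^{2} = \frac{484}{9}$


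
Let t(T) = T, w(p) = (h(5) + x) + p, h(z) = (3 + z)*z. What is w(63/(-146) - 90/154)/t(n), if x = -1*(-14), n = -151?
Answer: -595647/1697542 ≈ -0.35089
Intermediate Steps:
h(z) = z*(3 + z)
x = 14
w(p) = 54 + p (w(p) = (5*(3 + 5) + 14) + p = (5*8 + 14) + p = (40 + 14) + p = 54 + p)
w(63/(-146) - 90/154)/t(n) = (54 + (63/(-146) - 90/154))/(-151) = (54 + (63*(-1/146) - 90*1/154))*(-1/151) = (54 + (-63/146 - 45/77))*(-1/151) = (54 - 11421/11242)*(-1/151) = (595647/11242)*(-1/151) = -595647/1697542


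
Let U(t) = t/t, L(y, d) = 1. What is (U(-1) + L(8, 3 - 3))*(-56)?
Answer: -112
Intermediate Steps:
U(t) = 1
(U(-1) + L(8, 3 - 3))*(-56) = (1 + 1)*(-56) = 2*(-56) = -112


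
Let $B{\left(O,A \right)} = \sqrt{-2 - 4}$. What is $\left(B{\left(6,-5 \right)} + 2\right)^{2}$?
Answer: $\left(2 + i \sqrt{6}\right)^{2} \approx -2.0 + 9.798 i$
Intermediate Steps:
$B{\left(O,A \right)} = i \sqrt{6}$ ($B{\left(O,A \right)} = \sqrt{-6} = i \sqrt{6}$)
$\left(B{\left(6,-5 \right)} + 2\right)^{2} = \left(i \sqrt{6} + 2\right)^{2} = \left(2 + i \sqrt{6}\right)^{2}$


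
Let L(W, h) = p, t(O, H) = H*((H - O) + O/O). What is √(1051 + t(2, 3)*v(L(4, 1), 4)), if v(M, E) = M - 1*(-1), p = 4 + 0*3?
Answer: √1081 ≈ 32.879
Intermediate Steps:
p = 4 (p = 4 + 0 = 4)
t(O, H) = H*(1 + H - O) (t(O, H) = H*((H - O) + 1) = H*(1 + H - O))
L(W, h) = 4
v(M, E) = 1 + M (v(M, E) = M + 1 = 1 + M)
√(1051 + t(2, 3)*v(L(4, 1), 4)) = √(1051 + (3*(1 + 3 - 1*2))*(1 + 4)) = √(1051 + (3*(1 + 3 - 2))*5) = √(1051 + (3*2)*5) = √(1051 + 6*5) = √(1051 + 30) = √1081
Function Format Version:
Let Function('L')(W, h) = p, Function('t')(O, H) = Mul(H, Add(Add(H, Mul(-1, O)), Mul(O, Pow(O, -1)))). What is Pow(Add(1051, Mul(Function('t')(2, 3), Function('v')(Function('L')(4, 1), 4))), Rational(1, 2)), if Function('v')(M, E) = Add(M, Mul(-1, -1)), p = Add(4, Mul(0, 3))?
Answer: Pow(1081, Rational(1, 2)) ≈ 32.879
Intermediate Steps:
p = 4 (p = Add(4, 0) = 4)
Function('t')(O, H) = Mul(H, Add(1, H, Mul(-1, O))) (Function('t')(O, H) = Mul(H, Add(Add(H, Mul(-1, O)), 1)) = Mul(H, Add(1, H, Mul(-1, O))))
Function('L')(W, h) = 4
Function('v')(M, E) = Add(1, M) (Function('v')(M, E) = Add(M, 1) = Add(1, M))
Pow(Add(1051, Mul(Function('t')(2, 3), Function('v')(Function('L')(4, 1), 4))), Rational(1, 2)) = Pow(Add(1051, Mul(Mul(3, Add(1, 3, Mul(-1, 2))), Add(1, 4))), Rational(1, 2)) = Pow(Add(1051, Mul(Mul(3, Add(1, 3, -2)), 5)), Rational(1, 2)) = Pow(Add(1051, Mul(Mul(3, 2), 5)), Rational(1, 2)) = Pow(Add(1051, Mul(6, 5)), Rational(1, 2)) = Pow(Add(1051, 30), Rational(1, 2)) = Pow(1081, Rational(1, 2))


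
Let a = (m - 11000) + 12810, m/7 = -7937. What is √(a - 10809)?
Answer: 13*I*√382 ≈ 254.08*I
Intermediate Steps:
m = -55559 (m = 7*(-7937) = -55559)
a = -53749 (a = (-55559 - 11000) + 12810 = -66559 + 12810 = -53749)
√(a - 10809) = √(-53749 - 10809) = √(-64558) = 13*I*√382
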